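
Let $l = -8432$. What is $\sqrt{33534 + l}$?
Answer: $\sqrt{25102} \approx 158.44$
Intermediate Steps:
$\sqrt{33534 + l} = \sqrt{33534 - 8432} = \sqrt{25102}$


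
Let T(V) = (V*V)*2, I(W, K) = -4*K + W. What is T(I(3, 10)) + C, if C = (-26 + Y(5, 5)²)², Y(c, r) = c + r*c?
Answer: 766614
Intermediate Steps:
I(W, K) = W - 4*K
T(V) = 2*V² (T(V) = V²*2 = 2*V²)
Y(c, r) = c + c*r
C = 763876 (C = (-26 + (5*(1 + 5))²)² = (-26 + (5*6)²)² = (-26 + 30²)² = (-26 + 900)² = 874² = 763876)
T(I(3, 10)) + C = 2*(3 - 4*10)² + 763876 = 2*(3 - 40)² + 763876 = 2*(-37)² + 763876 = 2*1369 + 763876 = 2738 + 763876 = 766614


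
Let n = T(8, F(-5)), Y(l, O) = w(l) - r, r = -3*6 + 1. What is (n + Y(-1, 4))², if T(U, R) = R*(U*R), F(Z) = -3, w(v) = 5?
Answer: 8836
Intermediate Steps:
r = -17 (r = -18 + 1 = -17)
T(U, R) = U*R² (T(U, R) = R*(R*U) = U*R²)
Y(l, O) = 22 (Y(l, O) = 5 - 1*(-17) = 5 + 17 = 22)
n = 72 (n = 8*(-3)² = 8*9 = 72)
(n + Y(-1, 4))² = (72 + 22)² = 94² = 8836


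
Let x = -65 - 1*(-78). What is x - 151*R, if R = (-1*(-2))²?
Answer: -591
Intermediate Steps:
x = 13 (x = -65 + 78 = 13)
R = 4 (R = 2² = 4)
x - 151*R = 13 - 151*4 = 13 - 604 = -591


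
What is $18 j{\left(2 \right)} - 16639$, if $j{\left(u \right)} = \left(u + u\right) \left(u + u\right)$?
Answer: $-16351$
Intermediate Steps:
$j{\left(u \right)} = 4 u^{2}$ ($j{\left(u \right)} = 2 u 2 u = 4 u^{2}$)
$18 j{\left(2 \right)} - 16639 = 18 \cdot 4 \cdot 2^{2} - 16639 = 18 \cdot 4 \cdot 4 - 16639 = 18 \cdot 16 - 16639 = 288 - 16639 = -16351$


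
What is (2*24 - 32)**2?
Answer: 256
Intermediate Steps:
(2*24 - 32)**2 = (48 - 32)**2 = 16**2 = 256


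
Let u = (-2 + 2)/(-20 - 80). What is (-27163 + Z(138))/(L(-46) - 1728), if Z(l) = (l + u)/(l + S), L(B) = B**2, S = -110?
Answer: -380213/5432 ≈ -69.995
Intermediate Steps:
u = 0 (u = 0/(-100) = 0*(-1/100) = 0)
Z(l) = l/(-110 + l) (Z(l) = (l + 0)/(l - 110) = l/(-110 + l))
(-27163 + Z(138))/(L(-46) - 1728) = (-27163 + 138/(-110 + 138))/((-46)**2 - 1728) = (-27163 + 138/28)/(2116 - 1728) = (-27163 + 138*(1/28))/388 = (-27163 + 69/14)*(1/388) = -380213/14*1/388 = -380213/5432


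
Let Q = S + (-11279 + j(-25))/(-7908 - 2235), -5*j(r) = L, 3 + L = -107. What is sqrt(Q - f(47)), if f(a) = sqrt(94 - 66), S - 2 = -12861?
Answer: sqrt(-2999604340 - 466578*sqrt(7))/483 ≈ 113.42*I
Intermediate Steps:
L = -110 (L = -3 - 107 = -110)
j(r) = 22 (j(r) = -1/5*(-110) = 22)
S = -12859 (S = 2 - 12861 = -12859)
f(a) = 2*sqrt(7) (f(a) = sqrt(28) = 2*sqrt(7))
Q = -130417580/10143 (Q = -12859 + (-11279 + 22)/(-7908 - 2235) = -12859 - 11257/(-10143) = -12859 - 11257*(-1/10143) = -12859 + 11257/10143 = -130417580/10143 ≈ -12858.)
sqrt(Q - f(47)) = sqrt(-130417580/10143 - 2*sqrt(7))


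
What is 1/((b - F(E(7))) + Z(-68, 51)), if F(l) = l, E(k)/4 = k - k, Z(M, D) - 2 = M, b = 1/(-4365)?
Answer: -4365/288091 ≈ -0.015151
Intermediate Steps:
b = -1/4365 ≈ -0.00022910
Z(M, D) = 2 + M
E(k) = 0 (E(k) = 4*(k - k) = 4*0 = 0)
1/((b - F(E(7))) + Z(-68, 51)) = 1/((-1/4365 - 1*0) + (2 - 68)) = 1/((-1/4365 + 0) - 66) = 1/(-1/4365 - 66) = 1/(-288091/4365) = -4365/288091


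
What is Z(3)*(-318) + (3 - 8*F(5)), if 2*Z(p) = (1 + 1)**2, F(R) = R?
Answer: -673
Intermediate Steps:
Z(p) = 2 (Z(p) = (1 + 1)**2/2 = (1/2)*2**2 = (1/2)*4 = 2)
Z(3)*(-318) + (3 - 8*F(5)) = 2*(-318) + (3 - 8*5) = -636 + (3 - 40) = -636 - 37 = -673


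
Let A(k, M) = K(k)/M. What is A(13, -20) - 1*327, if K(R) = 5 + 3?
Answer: -1637/5 ≈ -327.40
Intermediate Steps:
K(R) = 8
A(k, M) = 8/M
A(13, -20) - 1*327 = 8/(-20) - 1*327 = 8*(-1/20) - 327 = -⅖ - 327 = -1637/5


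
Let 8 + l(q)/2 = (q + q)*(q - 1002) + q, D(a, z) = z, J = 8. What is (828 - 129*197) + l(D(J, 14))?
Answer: -79901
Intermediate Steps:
l(q) = -16 + 2*q + 4*q*(-1002 + q) (l(q) = -16 + 2*((q + q)*(q - 1002) + q) = -16 + 2*((2*q)*(-1002 + q) + q) = -16 + 2*(2*q*(-1002 + q) + q) = -16 + 2*(q + 2*q*(-1002 + q)) = -16 + (2*q + 4*q*(-1002 + q)) = -16 + 2*q + 4*q*(-1002 + q))
(828 - 129*197) + l(D(J, 14)) = (828 - 129*197) + (-16 - 4006*14 + 4*14**2) = (828 - 25413) + (-16 - 56084 + 4*196) = -24585 + (-16 - 56084 + 784) = -24585 - 55316 = -79901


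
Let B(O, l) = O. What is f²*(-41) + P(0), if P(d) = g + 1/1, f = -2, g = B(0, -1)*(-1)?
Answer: -163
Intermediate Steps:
g = 0 (g = 0*(-1) = 0)
P(d) = 1 (P(d) = 0 + 1/1 = 0 + 1 = 1)
f²*(-41) + P(0) = (-2)²*(-41) + 1 = 4*(-41) + 1 = -164 + 1 = -163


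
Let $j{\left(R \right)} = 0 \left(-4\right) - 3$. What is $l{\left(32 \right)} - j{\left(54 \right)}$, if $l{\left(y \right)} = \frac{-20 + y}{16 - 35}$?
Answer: $\frac{45}{19} \approx 2.3684$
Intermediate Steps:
$l{\left(y \right)} = \frac{20}{19} - \frac{y}{19}$ ($l{\left(y \right)} = \frac{-20 + y}{-19} = \left(-20 + y\right) \left(- \frac{1}{19}\right) = \frac{20}{19} - \frac{y}{19}$)
$j{\left(R \right)} = -3$ ($j{\left(R \right)} = 0 - 3 = -3$)
$l{\left(32 \right)} - j{\left(54 \right)} = \left(\frac{20}{19} - \frac{32}{19}\right) - -3 = \left(\frac{20}{19} - \frac{32}{19}\right) + 3 = - \frac{12}{19} + 3 = \frac{45}{19}$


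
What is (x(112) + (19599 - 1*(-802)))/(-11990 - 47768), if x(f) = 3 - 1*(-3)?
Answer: -20407/59758 ≈ -0.34149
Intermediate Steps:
x(f) = 6 (x(f) = 3 + 3 = 6)
(x(112) + (19599 - 1*(-802)))/(-11990 - 47768) = (6 + (19599 - 1*(-802)))/(-11990 - 47768) = (6 + (19599 + 802))/(-59758) = (6 + 20401)*(-1/59758) = 20407*(-1/59758) = -20407/59758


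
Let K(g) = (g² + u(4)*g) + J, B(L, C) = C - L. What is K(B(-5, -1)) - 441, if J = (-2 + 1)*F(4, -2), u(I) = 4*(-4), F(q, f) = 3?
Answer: -492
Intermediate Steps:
u(I) = -16
J = -3 (J = (-2 + 1)*3 = -1*3 = -3)
K(g) = -3 + g² - 16*g (K(g) = (g² - 16*g) - 3 = -3 + g² - 16*g)
K(B(-5, -1)) - 441 = (-3 + (-1 - 1*(-5))² - 16*(-1 - 1*(-5))) - 441 = (-3 + (-1 + 5)² - 16*(-1 + 5)) - 441 = (-3 + 4² - 16*4) - 441 = (-3 + 16 - 64) - 441 = -51 - 441 = -492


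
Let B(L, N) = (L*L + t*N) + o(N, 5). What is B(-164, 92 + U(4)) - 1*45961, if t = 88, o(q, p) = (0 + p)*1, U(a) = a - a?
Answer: -10964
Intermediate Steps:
U(a) = 0
o(q, p) = p (o(q, p) = p*1 = p)
B(L, N) = 5 + L² + 88*N (B(L, N) = (L*L + 88*N) + 5 = (L² + 88*N) + 5 = 5 + L² + 88*N)
B(-164, 92 + U(4)) - 1*45961 = (5 + (-164)² + 88*(92 + 0)) - 1*45961 = (5 + 26896 + 88*92) - 45961 = (5 + 26896 + 8096) - 45961 = 34997 - 45961 = -10964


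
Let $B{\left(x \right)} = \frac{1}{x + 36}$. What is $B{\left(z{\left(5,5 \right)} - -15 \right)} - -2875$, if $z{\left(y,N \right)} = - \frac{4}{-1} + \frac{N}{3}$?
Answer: $\frac{488753}{170} \approx 2875.0$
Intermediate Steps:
$z{\left(y,N \right)} = 4 + \frac{N}{3}$ ($z{\left(y,N \right)} = \left(-4\right) \left(-1\right) + N \frac{1}{3} = 4 + \frac{N}{3}$)
$B{\left(x \right)} = \frac{1}{36 + x}$
$B{\left(z{\left(5,5 \right)} - -15 \right)} - -2875 = \frac{1}{36 + \left(\left(4 + \frac{1}{3} \cdot 5\right) - -15\right)} - -2875 = \frac{1}{36 + \left(\left(4 + \frac{5}{3}\right) + 15\right)} + 2875 = \frac{1}{36 + \left(\frac{17}{3} + 15\right)} + 2875 = \frac{1}{36 + \frac{62}{3}} + 2875 = \frac{1}{\frac{170}{3}} + 2875 = \frac{3}{170} + 2875 = \frac{488753}{170}$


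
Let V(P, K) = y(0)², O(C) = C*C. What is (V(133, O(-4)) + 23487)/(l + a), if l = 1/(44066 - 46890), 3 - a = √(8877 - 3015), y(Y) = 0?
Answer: -561858456648/46677551471 - 187308261312*√5862/46677551471 ≈ -319.27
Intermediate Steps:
O(C) = C²
a = 3 - √5862 (a = 3 - √(8877 - 3015) = 3 - √5862 ≈ -73.564)
V(P, K) = 0 (V(P, K) = 0² = 0)
l = -1/2824 (l = 1/(-2824) = -1/2824 ≈ -0.00035411)
(V(133, O(-4)) + 23487)/(l + a) = (0 + 23487)/(-1/2824 + (3 - √5862)) = 23487/(8471/2824 - √5862)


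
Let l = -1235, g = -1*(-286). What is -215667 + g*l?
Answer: -568877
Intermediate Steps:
g = 286
-215667 + g*l = -215667 + 286*(-1235) = -215667 - 353210 = -568877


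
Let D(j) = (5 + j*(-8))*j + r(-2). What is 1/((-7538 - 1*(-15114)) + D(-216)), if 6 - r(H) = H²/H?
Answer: -1/366744 ≈ -2.7267e-6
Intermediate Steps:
r(H) = 6 - H (r(H) = 6 - H²/H = 6 - H)
D(j) = 8 + j*(5 - 8*j) (D(j) = (5 + j*(-8))*j + (6 - 1*(-2)) = (5 - 8*j)*j + (6 + 2) = j*(5 - 8*j) + 8 = 8 + j*(5 - 8*j))
1/((-7538 - 1*(-15114)) + D(-216)) = 1/((-7538 - 1*(-15114)) + (8 - 8*(-216)² + 5*(-216))) = 1/((-7538 + 15114) + (8 - 8*46656 - 1080)) = 1/(7576 + (8 - 373248 - 1080)) = 1/(7576 - 374320) = 1/(-366744) = -1/366744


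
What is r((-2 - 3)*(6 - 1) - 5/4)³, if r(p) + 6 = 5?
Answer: -1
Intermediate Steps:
r(p) = -1 (r(p) = -6 + 5 = -1)
r((-2 - 3)*(6 - 1) - 5/4)³ = (-1)³ = -1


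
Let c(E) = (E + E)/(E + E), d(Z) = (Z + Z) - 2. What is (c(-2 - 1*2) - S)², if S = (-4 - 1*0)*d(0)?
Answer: 49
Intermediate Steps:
d(Z) = -2 + 2*Z (d(Z) = 2*Z - 2 = -2 + 2*Z)
c(E) = 1 (c(E) = (2*E)/((2*E)) = (2*E)*(1/(2*E)) = 1)
S = 8 (S = (-4 - 1*0)*(-2 + 2*0) = (-4 + 0)*(-2 + 0) = -4*(-2) = 8)
(c(-2 - 1*2) - S)² = (1 - 1*8)² = (1 - 8)² = (-7)² = 49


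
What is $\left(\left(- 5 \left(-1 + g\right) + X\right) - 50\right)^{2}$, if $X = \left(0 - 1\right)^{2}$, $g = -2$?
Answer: $1156$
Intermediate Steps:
$X = 1$ ($X = \left(-1\right)^{2} = 1$)
$\left(\left(- 5 \left(-1 + g\right) + X\right) - 50\right)^{2} = \left(\left(- 5 \left(-1 - 2\right) + 1\right) - 50\right)^{2} = \left(\left(\left(-5\right) \left(-3\right) + 1\right) - 50\right)^{2} = \left(\left(15 + 1\right) - 50\right)^{2} = \left(16 - 50\right)^{2} = \left(-34\right)^{2} = 1156$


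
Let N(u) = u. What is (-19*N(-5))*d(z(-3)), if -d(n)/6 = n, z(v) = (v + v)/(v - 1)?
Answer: -855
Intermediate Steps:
z(v) = 2*v/(-1 + v) (z(v) = (2*v)/(-1 + v) = 2*v/(-1 + v))
d(n) = -6*n
(-19*N(-5))*d(z(-3)) = (-19*(-5))*(-12*(-3)/(-1 - 3)) = 95*(-12*(-3)/(-4)) = 95*(-12*(-3)*(-1)/4) = 95*(-6*3/2) = 95*(-9) = -855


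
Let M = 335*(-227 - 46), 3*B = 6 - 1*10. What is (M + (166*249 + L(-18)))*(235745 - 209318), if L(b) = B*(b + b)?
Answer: -1323279171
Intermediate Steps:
B = -4/3 (B = (6 - 1*10)/3 = (6 - 10)/3 = (⅓)*(-4) = -4/3 ≈ -1.3333)
M = -91455 (M = 335*(-273) = -91455)
L(b) = -8*b/3 (L(b) = -4*(b + b)/3 = -8*b/3)
(M + (166*249 + L(-18)))*(235745 - 209318) = (-91455 + (166*249 - 8/3*(-18)))*(235745 - 209318) = (-91455 + (41334 + 48))*26427 = (-91455 + 41382)*26427 = -50073*26427 = -1323279171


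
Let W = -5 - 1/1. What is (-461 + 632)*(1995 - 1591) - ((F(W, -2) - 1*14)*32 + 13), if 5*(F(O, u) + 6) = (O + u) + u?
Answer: 69775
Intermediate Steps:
W = -6 (W = -5 - 1*1 = -5 - 1 = -6)
F(O, u) = -6 + O/5 + 2*u/5 (F(O, u) = -6 + ((O + u) + u)/5 = -6 + (O + 2*u)/5 = -6 + (O/5 + 2*u/5) = -6 + O/5 + 2*u/5)
(-461 + 632)*(1995 - 1591) - ((F(W, -2) - 1*14)*32 + 13) = (-461 + 632)*(1995 - 1591) - (((-6 + (⅕)*(-6) + (⅖)*(-2)) - 1*14)*32 + 13) = 171*404 - (((-6 - 6/5 - ⅘) - 14)*32 + 13) = 69084 - ((-8 - 14)*32 + 13) = 69084 - (-22*32 + 13) = 69084 - (-704 + 13) = 69084 - 1*(-691) = 69084 + 691 = 69775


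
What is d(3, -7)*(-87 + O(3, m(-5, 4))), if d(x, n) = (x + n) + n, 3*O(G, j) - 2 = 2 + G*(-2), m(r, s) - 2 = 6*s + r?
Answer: 2893/3 ≈ 964.33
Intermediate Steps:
m(r, s) = 2 + r + 6*s (m(r, s) = 2 + (6*s + r) = 2 + (r + 6*s) = 2 + r + 6*s)
O(G, j) = 4/3 - 2*G/3 (O(G, j) = ⅔ + (2 + G*(-2))/3 = ⅔ + (2 - 2*G)/3 = ⅔ + (⅔ - 2*G/3) = 4/3 - 2*G/3)
d(x, n) = x + 2*n (d(x, n) = (n + x) + n = x + 2*n)
d(3, -7)*(-87 + O(3, m(-5, 4))) = (3 + 2*(-7))*(-87 + (4/3 - ⅔*3)) = (3 - 14)*(-87 + (4/3 - 2)) = -11*(-87 - ⅔) = -11*(-263/3) = 2893/3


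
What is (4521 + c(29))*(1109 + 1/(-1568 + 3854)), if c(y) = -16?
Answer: 11420963375/2286 ≈ 4.9960e+6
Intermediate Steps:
(4521 + c(29))*(1109 + 1/(-1568 + 3854)) = (4521 - 16)*(1109 + 1/(-1568 + 3854)) = 4505*(1109 + 1/2286) = 4505*(2535175/2286) = 11420963375/2286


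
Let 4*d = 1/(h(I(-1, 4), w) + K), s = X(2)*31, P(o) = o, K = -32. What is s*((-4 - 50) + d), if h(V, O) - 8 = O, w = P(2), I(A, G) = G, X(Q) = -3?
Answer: 442029/88 ≈ 5023.1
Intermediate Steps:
w = 2
h(V, O) = 8 + O
s = -93 (s = -3*31 = -93)
d = -1/88 (d = 1/(4*((8 + 2) - 32)) = 1/(4*(10 - 32)) = (¼)/(-22) = (¼)*(-1/22) = -1/88 ≈ -0.011364)
s*((-4 - 50) + d) = -93*((-4 - 50) - 1/88) = -93*(-54 - 1/88) = -93*(-4753/88) = 442029/88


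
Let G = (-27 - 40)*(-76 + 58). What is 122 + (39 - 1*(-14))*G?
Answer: 64040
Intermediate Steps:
G = 1206 (G = -67*(-18) = 1206)
122 + (39 - 1*(-14))*G = 122 + (39 - 1*(-14))*1206 = 122 + (39 + 14)*1206 = 122 + 53*1206 = 122 + 63918 = 64040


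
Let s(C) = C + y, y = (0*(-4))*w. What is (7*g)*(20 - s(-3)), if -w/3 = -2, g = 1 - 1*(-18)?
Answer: 3059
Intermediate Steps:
g = 19 (g = 1 + 18 = 19)
w = 6 (w = -3*(-2) = 6)
y = 0 (y = (0*(-4))*6 = 0*6 = 0)
s(C) = C (s(C) = C + 0 = C)
(7*g)*(20 - s(-3)) = (7*19)*(20 - 1*(-3)) = 133*(20 + 3) = 133*23 = 3059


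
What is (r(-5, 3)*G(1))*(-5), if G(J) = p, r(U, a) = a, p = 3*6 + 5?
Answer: -345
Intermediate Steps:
p = 23 (p = 18 + 5 = 23)
G(J) = 23
(r(-5, 3)*G(1))*(-5) = (3*23)*(-5) = 69*(-5) = -345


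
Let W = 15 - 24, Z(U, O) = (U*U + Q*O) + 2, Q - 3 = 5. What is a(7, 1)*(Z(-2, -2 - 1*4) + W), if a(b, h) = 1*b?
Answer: -357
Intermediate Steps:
Q = 8 (Q = 3 + 5 = 8)
a(b, h) = b
Z(U, O) = 2 + U² + 8*O (Z(U, O) = (U*U + 8*O) + 2 = (U² + 8*O) + 2 = 2 + U² + 8*O)
W = -9
a(7, 1)*(Z(-2, -2 - 1*4) + W) = 7*((2 + (-2)² + 8*(-2 - 1*4)) - 9) = 7*((2 + 4 + 8*(-2 - 4)) - 9) = 7*((2 + 4 + 8*(-6)) - 9) = 7*((2 + 4 - 48) - 9) = 7*(-42 - 9) = 7*(-51) = -357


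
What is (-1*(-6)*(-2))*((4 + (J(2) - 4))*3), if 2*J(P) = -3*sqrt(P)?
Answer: 54*sqrt(2) ≈ 76.368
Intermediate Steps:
J(P) = -3*sqrt(P)/2 (J(P) = (-3*sqrt(P))/2 = -3*sqrt(P)/2)
(-1*(-6)*(-2))*((4 + (J(2) - 4))*3) = (-1*(-6)*(-2))*((4 + (-3*sqrt(2)/2 - 4))*3) = (6*(-2))*((4 + (-4 - 3*sqrt(2)/2))*3) = -12*(-3*sqrt(2)/2)*3 = -(-54)*sqrt(2) = 54*sqrt(2)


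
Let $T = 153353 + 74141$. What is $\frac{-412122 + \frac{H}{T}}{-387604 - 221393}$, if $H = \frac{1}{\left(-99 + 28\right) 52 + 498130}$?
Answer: $\frac{46356174254025383}{68501004683512884} \approx 0.67672$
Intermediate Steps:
$T = 227494$
$H = \frac{1}{494438}$ ($H = \frac{1}{\left(-71\right) 52 + 498130} = \frac{1}{-3692 + 498130} = \frac{1}{494438} \approx 2.0225 \cdot 10^{-6}$)
$\frac{-412122 + \frac{H}{T}}{-387604 - 221393} = \frac{-412122 + \frac{1}{494438 \cdot 227494}}{-387604 - 221393} = \frac{-412122 + \frac{1}{494438} \cdot \frac{1}{227494}}{-608997} = \left(-412122 + \frac{1}{112481678372}\right) \left(- \frac{1}{608997}\right) = \left(- \frac{46356174254025383}{112481678372}\right) \left(- \frac{1}{608997}\right) = \frac{46356174254025383}{68501004683512884}$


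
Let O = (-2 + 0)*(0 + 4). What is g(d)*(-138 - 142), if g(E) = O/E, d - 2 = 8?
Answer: 224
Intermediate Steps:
d = 10 (d = 2 + 8 = 10)
O = -8 (O = -2*4 = -8)
g(E) = -8/E
g(d)*(-138 - 142) = (-8/10)*(-138 - 142) = -8*1/10*(-280) = -4/5*(-280) = 224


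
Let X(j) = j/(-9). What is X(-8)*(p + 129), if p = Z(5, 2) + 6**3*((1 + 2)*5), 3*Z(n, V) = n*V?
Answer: 80936/27 ≈ 2997.6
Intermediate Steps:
X(j) = -j/9 (X(j) = j*(-1/9) = -j/9)
Z(n, V) = V*n/3 (Z(n, V) = (n*V)/3 = (V*n)/3 = V*n/3)
p = 9730/3 (p = (1/3)*2*5 + 6**3*((1 + 2)*5) = 10/3 + 216*(3*5) = 10/3 + 216*15 = 10/3 + 3240 = 9730/3 ≈ 3243.3)
X(-8)*(p + 129) = (-1/9*(-8))*(9730/3 + 129) = (8/9)*(10117/3) = 80936/27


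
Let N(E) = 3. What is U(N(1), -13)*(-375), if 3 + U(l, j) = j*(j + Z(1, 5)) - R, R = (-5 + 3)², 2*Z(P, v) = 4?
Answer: -51000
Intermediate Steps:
Z(P, v) = 2 (Z(P, v) = (½)*4 = 2)
R = 4 (R = (-2)² = 4)
U(l, j) = -7 + j*(2 + j) (U(l, j) = -3 + (j*(j + 2) - 1*4) = -3 + (j*(2 + j) - 4) = -3 + (-4 + j*(2 + j)) = -7 + j*(2 + j))
U(N(1), -13)*(-375) = (-7 + (-13)² + 2*(-13))*(-375) = (-7 + 169 - 26)*(-375) = 136*(-375) = -51000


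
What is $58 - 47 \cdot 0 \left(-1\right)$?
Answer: $58$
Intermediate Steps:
$58 - 47 \cdot 0 \left(-1\right) = 58 - 0 = 58 + 0 = 58$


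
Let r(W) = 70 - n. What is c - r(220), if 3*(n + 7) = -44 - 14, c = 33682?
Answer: 100757/3 ≈ 33586.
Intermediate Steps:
n = -79/3 (n = -7 + (-44 - 14)/3 = -7 + (⅓)*(-58) = -7 - 58/3 = -79/3 ≈ -26.333)
r(W) = 289/3 (r(W) = 70 - 1*(-79/3) = 70 + 79/3 = 289/3)
c - r(220) = 33682 - 1*289/3 = 33682 - 289/3 = 100757/3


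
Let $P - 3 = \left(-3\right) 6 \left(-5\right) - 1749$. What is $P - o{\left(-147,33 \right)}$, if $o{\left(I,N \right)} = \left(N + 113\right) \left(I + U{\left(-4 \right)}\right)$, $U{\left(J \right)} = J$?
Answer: $20390$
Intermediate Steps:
$P = -1656$ ($P = 3 - \left(1749 - \left(-3\right) 6 \left(-5\right)\right) = 3 - 1659 = -1656$)
$o{\left(I,N \right)} = \left(-4 + I\right) \left(113 + N\right)$ ($o{\left(I,N \right)} = \left(N + 113\right) \left(I - 4\right) = \left(113 + N\right) \left(-4 + I\right) = \left(-4 + I\right) \left(113 + N\right)$)
$P - o{\left(-147,33 \right)} = -1656 - \left(-452 - 132 + 113 \left(-147\right) - 4851\right) = -1656 - \left(-452 - 132 - 16611 - 4851\right) = -1656 - -22046 = -1656 + 22046 = 20390$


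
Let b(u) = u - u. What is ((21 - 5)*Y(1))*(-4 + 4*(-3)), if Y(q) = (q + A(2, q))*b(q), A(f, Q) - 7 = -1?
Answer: 0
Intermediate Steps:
A(f, Q) = 6 (A(f, Q) = 7 - 1 = 6)
b(u) = 0
Y(q) = 0 (Y(q) = (q + 6)*0 = (6 + q)*0 = 0)
((21 - 5)*Y(1))*(-4 + 4*(-3)) = ((21 - 5)*0)*(-4 + 4*(-3)) = (16*0)*(-4 - 12) = 0*(-16) = 0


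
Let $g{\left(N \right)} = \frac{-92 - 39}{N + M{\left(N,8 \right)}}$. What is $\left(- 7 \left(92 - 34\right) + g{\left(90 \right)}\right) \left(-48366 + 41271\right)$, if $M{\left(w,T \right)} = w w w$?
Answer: $\frac{140013047383}{48606} \approx 2.8806 \cdot 10^{6}$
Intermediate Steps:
$M{\left(w,T \right)} = w^{3}$ ($M{\left(w,T \right)} = w^{2} w = w^{3}$)
$g{\left(N \right)} = - \frac{131}{N + N^{3}}$ ($g{\left(N \right)} = \frac{-92 - 39}{N + N^{3}} = - \frac{131}{N + N^{3}}$)
$\left(- 7 \left(92 - 34\right) + g{\left(90 \right)}\right) \left(-48366 + 41271\right) = \left(- 7 \left(92 - 34\right) - \frac{131}{90 + 90^{3}}\right) \left(-48366 + 41271\right) = \left(\left(-7\right) 58 - \frac{131}{90 + 729000}\right) \left(-7095\right) = \left(-406 - \frac{131}{729090}\right) \left(-7095\right) = \left(- \frac{296010671}{729090}\right) \left(-7095\right) = \frac{140013047383}{48606}$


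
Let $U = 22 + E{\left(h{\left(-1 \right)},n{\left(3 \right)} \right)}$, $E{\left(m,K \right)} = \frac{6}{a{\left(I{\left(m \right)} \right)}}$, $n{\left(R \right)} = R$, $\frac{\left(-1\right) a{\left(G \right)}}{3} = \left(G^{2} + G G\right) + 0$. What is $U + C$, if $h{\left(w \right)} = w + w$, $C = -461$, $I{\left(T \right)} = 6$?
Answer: $- \frac{15805}{36} \approx -439.03$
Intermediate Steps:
$a{\left(G \right)} = - 6 G^{2}$ ($a{\left(G \right)} = - 3 \left(\left(G^{2} + G G\right) + 0\right) = - 3 \left(\left(G^{2} + G^{2}\right) + 0\right) = - 3 \left(2 G^{2} + 0\right) = - 3 \cdot 2 G^{2} = - 6 G^{2}$)
$h{\left(w \right)} = 2 w$
$E{\left(m,K \right)} = - \frac{1}{36}$ ($E{\left(m,K \right)} = \frac{6}{\left(-6\right) 6^{2}} = \frac{6}{\left(-6\right) 36} = \frac{6}{-216} = 6 \left(- \frac{1}{216}\right) = - \frac{1}{36}$)
$U = \frac{791}{36}$ ($U = 22 - \frac{1}{36} = \frac{791}{36} \approx 21.972$)
$U + C = \frac{791}{36} - 461 = - \frac{15805}{36}$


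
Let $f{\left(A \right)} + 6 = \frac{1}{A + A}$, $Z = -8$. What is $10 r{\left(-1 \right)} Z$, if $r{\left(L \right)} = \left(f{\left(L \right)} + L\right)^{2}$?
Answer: $-4500$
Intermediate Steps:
$f{\left(A \right)} = -6 + \frac{1}{2 A}$ ($f{\left(A \right)} = -6 + \frac{1}{A + A} = -6 + \frac{1}{2 A}$)
$r{\left(L \right)} = \left(-6 + L + \frac{1}{2 L}\right)^{2}$ ($r{\left(L \right)} = \left(\left(-6 + \frac{1}{2 L}\right) + L\right)^{2} = \left(-6 + L + \frac{1}{2 L}\right)^{2}$)
$10 r{\left(-1 \right)} Z = 10 \frac{\left(1 + 2 \left(-1\right) \left(-6 - 1\right)\right)^{2}}{4 \cdot 1} \left(-8\right) = 10 \cdot \frac{1}{4} \cdot 1 \left(1 + 2 \left(-1\right) \left(-7\right)\right)^{2} \left(-8\right) = 10 \cdot \frac{1}{4} \cdot 1 \left(1 + 14\right)^{2} \left(-8\right) = 10 \cdot \frac{1}{4} \cdot 1 \cdot 15^{2} \left(-8\right) = 10 \cdot \frac{1}{4} \cdot 1 \cdot 225 \left(-8\right) = 10 \cdot \frac{225}{4} \left(-8\right) = \frac{1125}{2} \left(-8\right) = -4500$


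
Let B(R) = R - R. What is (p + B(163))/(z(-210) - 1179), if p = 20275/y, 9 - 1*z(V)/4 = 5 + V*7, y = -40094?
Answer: -20275/189123398 ≈ -0.00010721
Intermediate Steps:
z(V) = 16 - 28*V (z(V) = 36 - 4*(5 + V*7) = 36 - 4*(5 + 7*V) = 36 + (-20 - 28*V) = 16 - 28*V)
B(R) = 0
p = -20275/40094 (p = 20275/(-40094) = 20275*(-1/40094) = -20275/40094 ≈ -0.50569)
(p + B(163))/(z(-210) - 1179) = (-20275/40094 + 0)/((16 - 28*(-210)) - 1179) = -20275/(40094*((16 + 5880) - 1179)) = -20275/(40094*(5896 - 1179)) = -20275/40094/4717 = -20275/40094*1/4717 = -20275/189123398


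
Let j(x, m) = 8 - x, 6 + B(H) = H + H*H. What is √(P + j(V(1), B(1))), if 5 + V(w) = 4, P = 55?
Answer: 8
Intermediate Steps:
V(w) = -1 (V(w) = -5 + 4 = -1)
B(H) = -6 + H + H² (B(H) = -6 + (H + H*H) = -6 + (H + H²) = -6 + H + H²)
√(P + j(V(1), B(1))) = √(55 + (8 - 1*(-1))) = √(55 + (8 + 1)) = √(55 + 9) = √64 = 8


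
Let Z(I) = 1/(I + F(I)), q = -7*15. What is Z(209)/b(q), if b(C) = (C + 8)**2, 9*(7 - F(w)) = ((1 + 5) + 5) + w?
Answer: 9/16221116 ≈ 5.5483e-7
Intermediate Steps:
q = -105
F(w) = 52/9 - w/9 (F(w) = 7 - (((1 + 5) + 5) + w)/9 = 7 - ((6 + 5) + w)/9 = 7 - (11 + w)/9 = 7 + (-11/9 - w/9) = 52/9 - w/9)
Z(I) = 1/(52/9 + 8*I/9) (Z(I) = 1/(I + (52/9 - I/9)) = 1/(52/9 + 8*I/9))
b(C) = (8 + C)**2
Z(209)/b(q) = (9/(4*(13 + 2*209)))/((8 - 105)**2) = (9/(4*(13 + 418)))/((-97)**2) = ((9/4)/431)/9409 = ((9/4)*(1/431))*(1/9409) = (9/1724)*(1/9409) = 9/16221116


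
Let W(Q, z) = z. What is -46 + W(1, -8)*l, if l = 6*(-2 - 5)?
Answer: 290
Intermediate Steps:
l = -42 (l = 6*(-7) = -42)
-46 + W(1, -8)*l = -46 - 8*(-42) = -46 + 336 = 290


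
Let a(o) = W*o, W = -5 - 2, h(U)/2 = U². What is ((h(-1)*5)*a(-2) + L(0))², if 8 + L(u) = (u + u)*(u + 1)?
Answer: 17424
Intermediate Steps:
L(u) = -8 + 2*u*(1 + u) (L(u) = -8 + (u + u)*(u + 1) = -8 + (2*u)*(1 + u) = -8 + 2*u*(1 + u))
h(U) = 2*U²
W = -7
a(o) = -7*o
((h(-1)*5)*a(-2) + L(0))² = (((2*(-1)²)*5)*(-7*(-2)) + (-8 + 2*0 + 2*0²))² = (((2*1)*5)*14 + (-8 + 0 + 2*0))² = ((2*5)*14 + (-8 + 0 + 0))² = (10*14 - 8)² = (140 - 8)² = 132² = 17424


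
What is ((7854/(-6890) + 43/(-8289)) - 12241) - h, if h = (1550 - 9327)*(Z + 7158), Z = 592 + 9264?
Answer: 3778067476746347/28555605 ≈ 1.3231e+8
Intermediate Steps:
Z = 9856
h = -132317878 (h = (1550 - 9327)*(9856 + 7158) = -7777*17014 = -132317878)
((7854/(-6890) + 43/(-8289)) - 12241) - h = ((7854/(-6890) + 43/(-8289)) - 12241) - 1*(-132317878) = ((7854*(-1/6890) + 43*(-1/8289)) - 12241) + 132317878 = ((-3927/3445 - 43/8289) - 12241) + 132317878 = (-32699038/28555605 - 12241) + 132317878 = -349581859843/28555605 + 132317878 = 3778067476746347/28555605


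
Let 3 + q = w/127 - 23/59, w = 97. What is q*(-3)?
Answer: 59031/7493 ≈ 7.8782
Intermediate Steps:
q = -19677/7493 (q = -3 + (97/127 - 23/59) = -3 + 2802/7493 = -19677/7493 ≈ -2.6261)
q*(-3) = -19677/7493*(-3) = 59031/7493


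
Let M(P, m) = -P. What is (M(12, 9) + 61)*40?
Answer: 1960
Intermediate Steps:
(M(12, 9) + 61)*40 = (-1*12 + 61)*40 = (-12 + 61)*40 = 49*40 = 1960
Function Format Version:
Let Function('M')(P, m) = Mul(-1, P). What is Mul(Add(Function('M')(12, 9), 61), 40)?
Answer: 1960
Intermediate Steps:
Mul(Add(Function('M')(12, 9), 61), 40) = Mul(Add(Mul(-1, 12), 61), 40) = Mul(Add(-12, 61), 40) = Mul(49, 40) = 1960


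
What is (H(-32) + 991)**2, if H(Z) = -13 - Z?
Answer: 1020100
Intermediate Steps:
(H(-32) + 991)**2 = ((-13 - 1*(-32)) + 991)**2 = ((-13 + 32) + 991)**2 = (19 + 991)**2 = 1010**2 = 1020100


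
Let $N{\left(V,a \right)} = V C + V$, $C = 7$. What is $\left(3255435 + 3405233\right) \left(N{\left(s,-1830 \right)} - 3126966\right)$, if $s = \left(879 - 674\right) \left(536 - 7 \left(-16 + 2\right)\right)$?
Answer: $-13902186213608$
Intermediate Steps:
$s = 129970$ ($s = 205 \left(536 - -98\right) = 205 \left(536 + 98\right) = 205 \cdot 634 = 129970$)
$N{\left(V,a \right)} = 8 V$ ($N{\left(V,a \right)} = V 7 + V = 7 V + V = 8 V$)
$\left(3255435 + 3405233\right) \left(N{\left(s,-1830 \right)} - 3126966\right) = \left(3255435 + 3405233\right) \left(8 \cdot 129970 - 3126966\right) = 6660668 \left(1039760 - 3126966\right) = 6660668 \left(-2087206\right) = -13902186213608$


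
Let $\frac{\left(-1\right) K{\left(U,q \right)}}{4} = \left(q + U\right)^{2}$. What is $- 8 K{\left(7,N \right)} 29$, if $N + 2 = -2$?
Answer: $8352$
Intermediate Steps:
$N = -4$ ($N = -2 - 2 = -4$)
$K{\left(U,q \right)} = - 4 \left(U + q\right)^{2}$ ($K{\left(U,q \right)} = - 4 \left(q + U\right)^{2} = - 4 \left(U + q\right)^{2}$)
$- 8 K{\left(7,N \right)} 29 = - 8 \left(- 4 \left(7 - 4\right)^{2}\right) 29 = - 8 \left(- 4 \cdot 3^{2}\right) 29 = - 8 \left(\left(-4\right) 9\right) 29 = \left(-8\right) \left(-36\right) 29 = 288 \cdot 29 = 8352$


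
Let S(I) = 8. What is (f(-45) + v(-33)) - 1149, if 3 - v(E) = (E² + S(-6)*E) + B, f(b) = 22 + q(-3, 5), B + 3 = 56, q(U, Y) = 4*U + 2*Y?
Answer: -2004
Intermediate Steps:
q(U, Y) = 2*Y + 4*U
B = 53 (B = -3 + 56 = 53)
f(b) = 20 (f(b) = 22 + (2*5 + 4*(-3)) = 22 + (10 - 12) = 22 - 2 = 20)
v(E) = -50 - E² - 8*E (v(E) = 3 - ((E² + 8*E) + 53) = 3 - (53 + E² + 8*E) = 3 + (-53 - E² - 8*E) = -50 - E² - 8*E)
(f(-45) + v(-33)) - 1149 = (20 + (-50 - 1*(-33)² - 8*(-33))) - 1149 = (20 + (-50 - 1*1089 + 264)) - 1149 = (20 + (-50 - 1089 + 264)) - 1149 = (20 - 875) - 1149 = -855 - 1149 = -2004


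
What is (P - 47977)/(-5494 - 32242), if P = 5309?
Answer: 10667/9434 ≈ 1.1307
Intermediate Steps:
(P - 47977)/(-5494 - 32242) = (5309 - 47977)/(-5494 - 32242) = -42668/(-37736) = -42668*(-1/37736) = 10667/9434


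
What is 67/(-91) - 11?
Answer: -1068/91 ≈ -11.736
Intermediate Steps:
67/(-91) - 11 = -1/91*67 - 11 = -67/91 - 11 = -1068/91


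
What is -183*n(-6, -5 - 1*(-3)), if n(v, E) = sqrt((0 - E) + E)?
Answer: 0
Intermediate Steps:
n(v, E) = 0 (n(v, E) = sqrt(-E + E) = sqrt(0) = 0)
-183*n(-6, -5 - 1*(-3)) = -183*0 = 0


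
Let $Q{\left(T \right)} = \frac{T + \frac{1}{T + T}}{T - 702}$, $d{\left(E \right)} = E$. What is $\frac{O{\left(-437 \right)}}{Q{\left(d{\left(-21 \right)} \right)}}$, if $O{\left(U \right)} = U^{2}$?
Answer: $\frac{5798964654}{883} \approx 6.5673 \cdot 10^{6}$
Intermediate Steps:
$Q{\left(T \right)} = \frac{T + \frac{1}{2 T}}{-702 + T}$
$\frac{O{\left(-437 \right)}}{Q{\left(d{\left(-21 \right)} \right)}} = \frac{\left(-437\right)^{2}}{\frac{1}{-21} \frac{1}{-702 - 21} \left(\frac{1}{2} + \left(-21\right)^{2}\right)} = \frac{190969}{\left(- \frac{1}{21}\right) \frac{1}{-723} \left(\frac{1}{2} + 441\right)} = \frac{190969}{\left(- \frac{1}{21}\right) \left(- \frac{1}{723}\right) \frac{883}{2}} = \frac{190969}{\frac{883}{30366}} = 190969 \cdot \frac{30366}{883} = \frac{5798964654}{883}$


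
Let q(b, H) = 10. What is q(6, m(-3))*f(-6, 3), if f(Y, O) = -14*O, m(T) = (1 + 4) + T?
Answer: -420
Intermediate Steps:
m(T) = 5 + T
q(6, m(-3))*f(-6, 3) = 10*(-14*3) = 10*(-42) = -420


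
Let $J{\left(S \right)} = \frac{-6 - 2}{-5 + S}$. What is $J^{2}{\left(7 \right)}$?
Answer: $16$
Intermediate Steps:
$J{\left(S \right)} = - \frac{8}{-5 + S}$
$J^{2}{\left(7 \right)} = \left(- \frac{8}{-5 + 7}\right)^{2} = \left(- \frac{8}{2}\right)^{2} = \left(\left(-8\right) \frac{1}{2}\right)^{2} = \left(-4\right)^{2} = 16$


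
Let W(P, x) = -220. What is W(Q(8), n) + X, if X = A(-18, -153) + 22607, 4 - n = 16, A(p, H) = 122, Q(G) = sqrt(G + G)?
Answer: 22509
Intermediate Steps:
Q(G) = sqrt(2)*sqrt(G) (Q(G) = sqrt(2*G) = sqrt(2)*sqrt(G))
n = -12 (n = 4 - 1*16 = 4 - 16 = -12)
X = 22729 (X = 122 + 22607 = 22729)
W(Q(8), n) + X = -220 + 22729 = 22509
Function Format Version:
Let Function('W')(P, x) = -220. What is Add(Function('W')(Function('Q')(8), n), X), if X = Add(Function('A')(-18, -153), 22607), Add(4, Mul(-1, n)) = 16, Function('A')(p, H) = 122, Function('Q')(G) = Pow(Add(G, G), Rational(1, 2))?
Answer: 22509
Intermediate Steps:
Function('Q')(G) = Mul(Pow(2, Rational(1, 2)), Pow(G, Rational(1, 2))) (Function('Q')(G) = Pow(Mul(2, G), Rational(1, 2)) = Mul(Pow(2, Rational(1, 2)), Pow(G, Rational(1, 2))))
n = -12 (n = Add(4, Mul(-1, 16)) = Add(4, -16) = -12)
X = 22729 (X = Add(122, 22607) = 22729)
Add(Function('W')(Function('Q')(8), n), X) = Add(-220, 22729) = 22509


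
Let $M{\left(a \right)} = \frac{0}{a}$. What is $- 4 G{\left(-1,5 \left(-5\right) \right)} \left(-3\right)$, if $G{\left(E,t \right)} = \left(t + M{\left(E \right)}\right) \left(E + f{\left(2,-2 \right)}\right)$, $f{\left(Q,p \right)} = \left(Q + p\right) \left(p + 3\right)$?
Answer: $300$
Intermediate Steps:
$f{\left(Q,p \right)} = \left(3 + p\right) \left(Q + p\right)$ ($f{\left(Q,p \right)} = \left(Q + p\right) \left(3 + p\right) = \left(3 + p\right) \left(Q + p\right)$)
$M{\left(a \right)} = 0$
$G{\left(E,t \right)} = E t$ ($G{\left(E,t \right)} = \left(t + 0\right) \left(E + \left(\left(-2\right)^{2} + 3 \cdot 2 + 3 \left(-2\right) + 2 \left(-2\right)\right)\right) = t \left(E + \left(4 + 6 - 6 - 4\right)\right) = t \left(E + 0\right) = t E = E t$)
$- 4 G{\left(-1,5 \left(-5\right) \right)} \left(-3\right) = - 4 \left(- 5 \left(-5\right)\right) \left(-3\right) = - 4 \left(\left(-1\right) \left(-25\right)\right) \left(-3\right) = \left(-4\right) 25 \left(-3\right) = \left(-100\right) \left(-3\right) = 300$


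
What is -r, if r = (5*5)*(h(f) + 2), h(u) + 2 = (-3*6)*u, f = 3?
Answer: 1350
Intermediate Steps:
h(u) = -2 - 18*u (h(u) = -2 + (-3*6)*u = -2 - 18*u)
r = -1350 (r = (5*5)*((-2 - 18*3) + 2) = 25*((-2 - 54) + 2) = 25*(-56 + 2) = 25*(-54) = -1350)
-r = -1*(-1350) = 1350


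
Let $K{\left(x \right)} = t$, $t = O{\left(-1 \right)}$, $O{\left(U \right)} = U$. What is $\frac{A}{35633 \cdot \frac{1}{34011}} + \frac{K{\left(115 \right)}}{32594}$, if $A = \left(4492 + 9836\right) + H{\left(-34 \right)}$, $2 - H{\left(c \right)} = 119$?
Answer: $\frac{15753668447041}{1161422002} \approx 13564.0$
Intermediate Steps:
$H{\left(c \right)} = -117$ ($H{\left(c \right)} = 2 - 119 = -117$)
$A = 14211$ ($A = \left(4492 + 9836\right) - 117 = 14328 - 117 = 14211$)
$t = -1$
$K{\left(x \right)} = -1$
$\frac{A}{35633 \cdot \frac{1}{34011}} + \frac{K{\left(115 \right)}}{32594} = \frac{14211}{35633 \cdot \frac{1}{34011}} - \frac{1}{32594} = \frac{14211}{\frac{35633}{34011}} - \frac{1}{32594} = 14211 \cdot \frac{34011}{35633} - \frac{1}{32594} = \frac{483330321}{35633} - \frac{1}{32594} = \frac{15753668447041}{1161422002}$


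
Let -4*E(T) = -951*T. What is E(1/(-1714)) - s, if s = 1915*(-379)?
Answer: 4975981009/6856 ≈ 7.2579e+5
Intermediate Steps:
E(T) = 951*T/4 (E(T) = -(-951)*T/4 = 951*T/4)
s = -725785
E(1/(-1714)) - s = (951/4)/(-1714) - 1*(-725785) = (951/4)*(-1/1714) + 725785 = -951/6856 + 725785 = 4975981009/6856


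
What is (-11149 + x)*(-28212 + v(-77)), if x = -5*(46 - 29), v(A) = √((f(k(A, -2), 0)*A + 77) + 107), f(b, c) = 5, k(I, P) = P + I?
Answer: 316933608 - 11234*I*√201 ≈ 3.1693e+8 - 1.5927e+5*I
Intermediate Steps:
k(I, P) = I + P
v(A) = √(184 + 5*A) (v(A) = √((5*A + 77) + 107) = √((77 + 5*A) + 107) = √(184 + 5*A))
x = -85 (x = -5*17 = -85)
(-11149 + x)*(-28212 + v(-77)) = (-11149 - 85)*(-28212 + √(184 + 5*(-77))) = -11234*(-28212 + √(184 - 385)) = -11234*(-28212 + √(-201)) = -11234*(-28212 + I*√201) = 316933608 - 11234*I*√201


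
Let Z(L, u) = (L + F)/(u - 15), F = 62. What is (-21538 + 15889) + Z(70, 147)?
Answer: -5648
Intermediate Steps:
Z(L, u) = (62 + L)/(-15 + u) (Z(L, u) = (L + 62)/(u - 15) = (62 + L)/(-15 + u))
(-21538 + 15889) + Z(70, 147) = (-21538 + 15889) + (62 + 70)/(-15 + 147) = -5649 + 132/132 = -5649 + (1/132)*132 = -5649 + 1 = -5648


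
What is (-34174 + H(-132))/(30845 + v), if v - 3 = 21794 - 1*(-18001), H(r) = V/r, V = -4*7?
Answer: -1127735/2331219 ≈ -0.48375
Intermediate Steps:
V = -28
H(r) = -28/r
v = 39798 (v = 3 + (21794 - 1*(-18001)) = 3 + (21794 + 18001) = 3 + 39795 = 39798)
(-34174 + H(-132))/(30845 + v) = (-34174 - 28/(-132))/(30845 + 39798) = (-34174 - 28*(-1/132))/70643 = (-34174 + 7/33)*(1/70643) = -1127735/33*1/70643 = -1127735/2331219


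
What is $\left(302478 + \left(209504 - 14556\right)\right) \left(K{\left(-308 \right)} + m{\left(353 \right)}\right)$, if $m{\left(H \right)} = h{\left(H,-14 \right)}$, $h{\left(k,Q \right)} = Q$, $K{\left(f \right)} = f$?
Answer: $-160171172$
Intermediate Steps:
$m{\left(H \right)} = -14$
$\left(302478 + \left(209504 - 14556\right)\right) \left(K{\left(-308 \right)} + m{\left(353 \right)}\right) = \left(302478 + \left(209504 - 14556\right)\right) \left(-308 - 14\right) = \left(302478 + \left(209504 - 14556\right)\right) \left(-322\right) = \left(302478 + 194948\right) \left(-322\right) = 497426 \left(-322\right) = -160171172$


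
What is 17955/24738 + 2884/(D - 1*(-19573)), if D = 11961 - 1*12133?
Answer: 1051853/1202862 ≈ 0.87446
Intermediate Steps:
D = -172 (D = 11961 - 12133 = -172)
17955/24738 + 2884/(D - 1*(-19573)) = 17955/24738 + 2884/(-172 - 1*(-19573)) = 17955*(1/24738) + 2884/(-172 + 19573) = 45/62 + 2884/19401 = 1051853/1202862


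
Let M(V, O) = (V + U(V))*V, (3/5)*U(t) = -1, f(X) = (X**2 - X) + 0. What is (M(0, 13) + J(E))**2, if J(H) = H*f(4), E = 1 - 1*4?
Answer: 1296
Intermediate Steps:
f(X) = X**2 - X
U(t) = -5/3 (U(t) = (5/3)*(-1) = -5/3)
E = -3 (E = 1 - 4 = -3)
M(V, O) = V*(-5/3 + V) (M(V, O) = (V - 5/3)*V = (-5/3 + V)*V = V*(-5/3 + V))
J(H) = 12*H (J(H) = H*(4*(-1 + 4)) = H*(4*3) = H*12 = 12*H)
(M(0, 13) + J(E))**2 = ((1/3)*0*(-5 + 3*0) + 12*(-3))**2 = ((1/3)*0*(-5 + 0) - 36)**2 = ((1/3)*0*(-5) - 36)**2 = (0 - 36)**2 = (-36)**2 = 1296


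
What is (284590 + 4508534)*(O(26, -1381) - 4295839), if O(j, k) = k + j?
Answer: -20596983694056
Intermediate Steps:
O(j, k) = j + k
(284590 + 4508534)*(O(26, -1381) - 4295839) = (284590 + 4508534)*((26 - 1381) - 4295839) = 4793124*(-1355 - 4295839) = 4793124*(-4297194) = -20596983694056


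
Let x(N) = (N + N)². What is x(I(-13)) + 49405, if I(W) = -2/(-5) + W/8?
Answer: 19764401/400 ≈ 49411.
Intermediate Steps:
I(W) = ⅖ + W/8 (I(W) = -2*(-⅕) + W*(⅛) = ⅖ + W/8)
x(N) = 4*N² (x(N) = (2*N)² = 4*N²)
x(I(-13)) + 49405 = 4*(⅖ + (⅛)*(-13))² + 49405 = 4*(⅖ - 13/8)² + 49405 = 4*(-49/40)² + 49405 = 4*(2401/1600) + 49405 = 2401/400 + 49405 = 19764401/400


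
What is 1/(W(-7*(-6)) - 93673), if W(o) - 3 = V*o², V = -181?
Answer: -1/412954 ≈ -2.4216e-6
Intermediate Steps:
W(o) = 3 - 181*o²
1/(W(-7*(-6)) - 93673) = 1/((3 - 181*(-7*(-6))²) - 93673) = 1/((3 - 181*42²) - 93673) = 1/((3 - 181*1764) - 93673) = 1/((3 - 319284) - 93673) = 1/(-319281 - 93673) = 1/(-412954) = -1/412954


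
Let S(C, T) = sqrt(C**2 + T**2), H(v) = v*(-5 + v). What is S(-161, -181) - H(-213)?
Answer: -46434 + sqrt(58682) ≈ -46192.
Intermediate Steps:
S(-161, -181) - H(-213) = sqrt((-161)**2 + (-181)**2) - (-213)*(-5 - 213) = sqrt(25921 + 32761) - (-213)*(-218) = sqrt(58682) - 1*46434 = sqrt(58682) - 46434 = -46434 + sqrt(58682)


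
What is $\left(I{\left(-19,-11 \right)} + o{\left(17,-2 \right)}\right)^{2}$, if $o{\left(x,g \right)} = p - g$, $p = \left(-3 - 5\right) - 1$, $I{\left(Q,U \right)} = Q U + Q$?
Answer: $33489$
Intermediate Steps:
$I{\left(Q,U \right)} = Q + Q U$
$p = -9$ ($p = -8 - 1 = -9$)
$o{\left(x,g \right)} = -9 - g$
$\left(I{\left(-19,-11 \right)} + o{\left(17,-2 \right)}\right)^{2} = \left(- 19 \left(1 - 11\right) - 7\right)^{2} = \left(\left(-19\right) \left(-10\right) + \left(-9 + 2\right)\right)^{2} = \left(190 - 7\right)^{2} = 183^{2} = 33489$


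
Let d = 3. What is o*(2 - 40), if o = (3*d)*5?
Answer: -1710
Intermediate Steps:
o = 45 (o = (3*3)*5 = 9*5 = 45)
o*(2 - 40) = 45*(2 - 40) = 45*(-38) = -1710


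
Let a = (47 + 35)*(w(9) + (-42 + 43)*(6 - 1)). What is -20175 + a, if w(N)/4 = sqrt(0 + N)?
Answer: -18781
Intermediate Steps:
w(N) = 4*sqrt(N) (w(N) = 4*sqrt(0 + N) = 4*sqrt(N))
a = 1394 (a = (47 + 35)*(4*sqrt(9) + (-42 + 43)*(6 - 1)) = 82*(4*3 + 1*5) = 82*(12 + 5) = 82*17 = 1394)
-20175 + a = -20175 + 1394 = -18781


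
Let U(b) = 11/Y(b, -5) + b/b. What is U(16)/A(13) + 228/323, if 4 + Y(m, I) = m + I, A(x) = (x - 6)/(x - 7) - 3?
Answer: -912/1309 ≈ -0.69672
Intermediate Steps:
A(x) = -3 + (-6 + x)/(-7 + x) (A(x) = (-6 + x)/(-7 + x) - 3 = -3 + (-6 + x)/(-7 + x))
Y(m, I) = -4 + I + m (Y(m, I) = -4 + (m + I) = -4 + (I + m) = -4 + I + m)
U(b) = 1 + 11/(-9 + b) (U(b) = 11/(-4 - 5 + b) + b/b = 11/(-9 + b) + 1 = 1 + 11/(-9 + b))
U(16)/A(13) + 228/323 = ((2 + 16)/(-9 + 16))/(((15 - 2*13)/(-7 + 13))) + 228/323 = (18/7)/(((15 - 26)/6)) + 228*(1/323) = ((⅐)*18)/(((⅙)*(-11))) + 12/17 = 18/(7*(-11/6)) + 12/17 = (18/7)*(-6/11) + 12/17 = -108/77 + 12/17 = -912/1309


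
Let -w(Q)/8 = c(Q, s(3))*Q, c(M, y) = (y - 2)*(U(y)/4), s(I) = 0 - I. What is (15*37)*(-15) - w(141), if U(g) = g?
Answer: -4095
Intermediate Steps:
s(I) = -I
c(M, y) = y*(-2 + y)/4 (c(M, y) = (y - 2)*(y/4) = (-2 + y)*(y*(¼)) = (-2 + y)*(y/4) = y*(-2 + y)/4)
w(Q) = -30*Q (w(Q) = -8*(-1*3)*(-2 - 1*3)/4*Q = -8*(¼)*(-3)*(-2 - 3)*Q = -8*(¼)*(-3)*(-5)*Q = -30*Q)
(15*37)*(-15) - w(141) = (15*37)*(-15) - (-30)*141 = 555*(-15) - 1*(-4230) = -8325 + 4230 = -4095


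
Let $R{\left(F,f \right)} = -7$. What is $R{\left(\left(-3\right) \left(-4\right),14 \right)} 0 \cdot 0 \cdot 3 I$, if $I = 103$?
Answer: $0$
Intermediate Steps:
$R{\left(\left(-3\right) \left(-4\right),14 \right)} 0 \cdot 0 \cdot 3 I = - 7 \cdot 0 \cdot 0 \cdot 3 \cdot 103 = - 7 \cdot 0 \cdot 3 \cdot 103 = \left(-7\right) 0 \cdot 103 = 0 \cdot 103 = 0$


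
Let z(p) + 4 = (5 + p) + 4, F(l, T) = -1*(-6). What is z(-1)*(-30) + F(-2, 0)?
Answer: -114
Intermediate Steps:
F(l, T) = 6
z(p) = 5 + p (z(p) = -4 + ((5 + p) + 4) = -4 + (9 + p) = 5 + p)
z(-1)*(-30) + F(-2, 0) = (5 - 1)*(-30) + 6 = 4*(-30) + 6 = -120 + 6 = -114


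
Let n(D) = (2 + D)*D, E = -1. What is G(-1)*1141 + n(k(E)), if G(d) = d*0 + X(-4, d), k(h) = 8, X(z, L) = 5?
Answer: 5785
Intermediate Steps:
n(D) = D*(2 + D)
G(d) = 5 (G(d) = d*0 + 5 = 0 + 5 = 5)
G(-1)*1141 + n(k(E)) = 5*1141 + 8*(2 + 8) = 5705 + 8*10 = 5705 + 80 = 5785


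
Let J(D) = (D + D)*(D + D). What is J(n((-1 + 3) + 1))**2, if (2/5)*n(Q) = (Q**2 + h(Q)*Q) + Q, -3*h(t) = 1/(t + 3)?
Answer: 15882300625/1296 ≈ 1.2255e+7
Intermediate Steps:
h(t) = -1/(3*(3 + t)) (h(t) = -1/(3*(t + 3)) = -1/(3*(3 + t)))
n(Q) = 5*Q/2 + 5*Q**2/2 - 5*Q/(2*(9 + 3*Q)) (n(Q) = 5*((Q**2 + (-1/(9 + 3*Q))*Q) + Q)/2 = 5*((Q**2 - Q/(9 + 3*Q)) + Q)/2 = 5*(Q + Q**2 - Q/(9 + 3*Q))/2 = 5*Q/2 + 5*Q**2/2 - 5*Q/(2*(9 + 3*Q)))
J(D) = 4*D**2 (J(D) = (2*D)*(2*D) = 4*D**2)
J(n((-1 + 3) + 1))**2 = (4*(5*((-1 + 3) + 1)*(-1 + 3*(1 + ((-1 + 3) + 1))*(3 + ((-1 + 3) + 1)))/(6*(3 + ((-1 + 3) + 1))))**2)**2 = (4*(5*(2 + 1)*(-1 + 3*(1 + (2 + 1))*(3 + (2 + 1)))/(6*(3 + (2 + 1))))**2)**2 = (4*((5/6)*3*(-1 + 3*(1 + 3)*(3 + 3))/(3 + 3))**2)**2 = (4*((5/6)*3*(-1 + 3*4*6)/6)**2)**2 = (4*((5/6)*3*(1/6)*(-1 + 72))**2)**2 = (4*((5/6)*3*(1/6)*71)**2)**2 = (4*(355/12)**2)**2 = (4*(126025/144))**2 = (126025/36)**2 = 15882300625/1296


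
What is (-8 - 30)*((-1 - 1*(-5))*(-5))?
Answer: 760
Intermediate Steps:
(-8 - 30)*((-1 - 1*(-5))*(-5)) = -38*(-1 + 5)*(-5) = -152*(-5) = -38*(-20) = 760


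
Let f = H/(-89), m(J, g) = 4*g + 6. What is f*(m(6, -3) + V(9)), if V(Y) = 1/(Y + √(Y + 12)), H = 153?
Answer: 17901/1780 + 51*√21/1780 ≈ 10.188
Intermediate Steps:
m(J, g) = 6 + 4*g
f = -153/89 (f = 153/(-89) = 153*(-1/89) = -153/89 ≈ -1.7191)
V(Y) = 1/(Y + √(12 + Y))
f*(m(6, -3) + V(9)) = -153*((6 + 4*(-3)) + 1/(9 + √(12 + 9)))/89 = -153*((6 - 12) + 1/(9 + √21))/89 = -153*(-6 + 1/(9 + √21))/89 = 918/89 - 153/(89*(9 + √21))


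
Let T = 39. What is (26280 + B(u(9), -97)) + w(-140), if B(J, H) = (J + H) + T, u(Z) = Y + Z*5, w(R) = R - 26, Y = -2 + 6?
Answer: 26105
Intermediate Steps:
Y = 4
w(R) = -26 + R
u(Z) = 4 + 5*Z (u(Z) = 4 + Z*5 = 4 + 5*Z)
B(J, H) = 39 + H + J (B(J, H) = (J + H) + 39 = (H + J) + 39 = 39 + H + J)
(26280 + B(u(9), -97)) + w(-140) = (26280 + (39 - 97 + (4 + 5*9))) + (-26 - 140) = (26280 + (39 - 97 + (4 + 45))) - 166 = (26280 + (39 - 97 + 49)) - 166 = (26280 - 9) - 166 = 26271 - 166 = 26105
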